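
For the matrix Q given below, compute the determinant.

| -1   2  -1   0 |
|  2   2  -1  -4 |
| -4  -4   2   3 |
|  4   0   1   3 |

The determinant is -30.

Expand along row 1 (it has 1 zero):
  + (-1) · M_11   where M_11 = det([2 -1 -4; -4 2 3; 0 1 3]) = 10
  − (2) · M_12   where M_12 = det([2 -1 -4; -4 2 3; 4 1 3]) = 30
  + (-1) · M_13   where M_13 = det([2 2 -4; -4 -4 3; 4 0 3]) = -40
det = (+1)·(-1)·(10) + (-1)·(2)·(30) + (+1)·(-1)·(-40) = -30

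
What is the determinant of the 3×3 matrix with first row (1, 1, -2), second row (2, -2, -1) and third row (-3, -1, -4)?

34

Expand along column 1:
  + 1 · |-2 -1; -1 -4| = 1·(8 − 1) = 7
  − 2 · |1 -2; -1 -4| = −2·(-4 − 2) = 12
  + (-3) · |1 -2; -2 -1| = (-3)·(-1 − 4) = 15
Sum: (7) + (12) + (15) = 34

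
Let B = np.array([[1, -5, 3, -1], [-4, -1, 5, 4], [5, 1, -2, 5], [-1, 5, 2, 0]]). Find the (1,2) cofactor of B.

The cofactor is -47.

Delete row 1 and column 2; the remaining 3×3 submatrix is [-4 5 4; 5 -2 5; -1 2 0].
Its determinant is 47.
The cofactor carries sign (−1)^(1+2) = −1, so C_{1,2} = −(47) = -47.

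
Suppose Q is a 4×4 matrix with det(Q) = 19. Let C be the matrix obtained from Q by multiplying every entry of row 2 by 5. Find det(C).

Scaling one row by 5 multiplies the determinant by 5.
det(C) = (5)·(19) = 95

det(C) = 95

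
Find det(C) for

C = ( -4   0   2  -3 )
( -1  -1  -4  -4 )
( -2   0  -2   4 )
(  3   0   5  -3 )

The determinant is -80.

Expand along column 2 (it has 3 zeros):
  + (-1) · M_22   where M_22 = det([-4 2 -3; -2 -2 4; 3 5 -3]) = 80
det = (+1)·(-1)·(80) = -80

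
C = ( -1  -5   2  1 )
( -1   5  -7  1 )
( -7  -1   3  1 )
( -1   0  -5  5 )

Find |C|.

Expand along row 4 (it has 1 zero):
  − (-1) · M_41   where M_41 = det([-5 2 1; 5 -7 1; -1 3 1]) = 46
  − (-5) · M_43   where M_43 = det([-1 -5 1; -1 5 1; -7 -1 1]) = 60
  + (5) · M_44   where M_44 = det([-1 -5 2; -1 5 -7; -7 -1 3]) = -196
det = (-1)·(-1)·(46) + (-1)·(-5)·(60) + (+1)·(5)·(-196) = -634

-634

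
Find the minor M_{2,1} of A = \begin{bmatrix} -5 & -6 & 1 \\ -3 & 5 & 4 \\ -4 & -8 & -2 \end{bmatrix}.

Delete row 2 and column 1; the remaining 2×2 submatrix is [-6 1; -8 -2].
Its determinant is (-6)·(-2) − 1·(-8) = 20.

20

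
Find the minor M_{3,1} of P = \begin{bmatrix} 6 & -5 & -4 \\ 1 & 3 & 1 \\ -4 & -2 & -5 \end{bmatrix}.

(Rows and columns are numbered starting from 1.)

Delete row 3 and column 1; the remaining 2×2 submatrix is [-5 -4; 3 1].
Its determinant is (-5)·1 − (-4)·3 = 7.

The minor is 7.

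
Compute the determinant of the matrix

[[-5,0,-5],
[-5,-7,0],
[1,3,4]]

Expand along row 1:
  + (-5) · |-7 0; 3 4| = (-5)·(-28 − 0) = 140
  + (-5) · |-5 -7; 1 3| = (-5)·(-15 − (-7)) = 40
Sum: (140) + (40) = 180

180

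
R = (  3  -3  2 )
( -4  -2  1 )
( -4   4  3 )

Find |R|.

|R| = -102

Expand along row 1:
  + 3 · |-2 1; 4 3| = 3·(-6 − 4) = -30
  − (-3) · |-4 1; -4 3| = −(-3)·(-12 − (-4)) = -24
  + 2 · |-4 -2; -4 4| = 2·(-16 − 8) = -48
Sum: (-30) + (-24) + (-48) = -102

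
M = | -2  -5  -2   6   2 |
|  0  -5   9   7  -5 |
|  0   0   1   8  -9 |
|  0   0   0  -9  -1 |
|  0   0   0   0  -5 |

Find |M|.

450

M is upper triangular, so det(M) is the product of the diagonal entries:
det = (-2) · (-5) · (1) · (-9) · (-5) = 450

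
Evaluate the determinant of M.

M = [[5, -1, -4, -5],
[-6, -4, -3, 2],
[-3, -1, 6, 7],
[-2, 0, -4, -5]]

364

Expand along row 4 (it has 1 zero):
  − (-2) · M_41   where M_41 = det([-1 -4 -5; -4 -3 2; -1 6 7]) = 64
  − (-4) · M_43   where M_43 = det([5 -1 -5; -6 -4 2; -3 -1 7]) = -136
  + (-5) · M_44   where M_44 = det([5 -1 -4; -6 -4 -3; -3 -1 6]) = -156
det = (-1)·(-2)·(64) + (-1)·(-4)·(-136) + (+1)·(-5)·(-156) = 364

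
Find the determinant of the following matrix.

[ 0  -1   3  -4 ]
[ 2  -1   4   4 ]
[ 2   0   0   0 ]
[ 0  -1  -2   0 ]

The determinant is -88.

Expand along row 3 (it has 3 zeros):
  + (2) · M_31   where M_31 = det([-1 3 -4; -1 4 4; -1 -2 0]) = -44
det = (+1)·(2)·(-44) = -88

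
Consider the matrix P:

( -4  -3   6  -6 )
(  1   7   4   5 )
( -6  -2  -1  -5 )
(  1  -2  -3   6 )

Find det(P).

The determinant is 1902.

Expand along row 1:
  + (-4) · M_11   where M_11 = det([7 4 5; -2 -1 -5; -2 -3 6]) = -39
  − (-3) · M_12   where M_12 = det([1 4 5; -6 -1 -5; 1 -3 6]) = 198
  + (6) · M_13   where M_13 = det([1 7 5; -6 -2 -5; 1 -2 6]) = 265
  − (-6) · M_14   where M_14 = det([1 7 4; -6 -2 -1; 1 -2 -3]) = -73
det = (+1)·(-4)·(-39) + (-1)·(-3)·(198) + (+1)·(6)·(265) + (-1)·(-6)·(-73) = 1902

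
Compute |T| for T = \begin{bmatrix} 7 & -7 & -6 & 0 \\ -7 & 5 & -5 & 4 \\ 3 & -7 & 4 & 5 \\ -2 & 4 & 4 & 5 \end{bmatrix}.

|T| = -3234

Expand along row 1 (it has 1 zero):
  + (7) · M_11   where M_11 = det([5 -5 4; -7 4 5; 4 4 5]) = -451
  − (-7) · M_12   where M_12 = det([-7 -5 4; 3 4 5; -2 4 5]) = 205
  + (-6) · M_13   where M_13 = det([-7 5 4; 3 -7 5; -2 4 5]) = 252
det = (+1)·(7)·(-451) + (-1)·(-7)·(205) + (+1)·(-6)·(252) = -3234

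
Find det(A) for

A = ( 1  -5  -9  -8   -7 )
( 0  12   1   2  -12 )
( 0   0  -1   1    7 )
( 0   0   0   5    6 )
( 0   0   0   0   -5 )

300

A is upper triangular, so det(A) is the product of the diagonal entries:
det = (1) · (12) · (-1) · (5) · (-5) = 300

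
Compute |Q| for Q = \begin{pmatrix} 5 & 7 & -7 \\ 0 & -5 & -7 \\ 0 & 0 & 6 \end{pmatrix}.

Q is upper triangular, so det(Q) is the product of the diagonal entries:
det = (5) · (-5) · (6) = -150

|Q| = -150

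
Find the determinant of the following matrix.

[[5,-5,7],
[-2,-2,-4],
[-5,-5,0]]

Expand along row 3:
  + (-5) · |-5 7; -2 -4| = (-5)·(20 − (-14)) = -170
  − (-5) · |5 7; -2 -4| = −(-5)·(-20 − (-14)) = -30
Sum: (-170) + (-30) = -200

-200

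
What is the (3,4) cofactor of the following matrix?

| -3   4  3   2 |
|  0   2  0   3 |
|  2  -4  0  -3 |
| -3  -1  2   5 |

-6

Delete row 3 and column 4; the remaining 3×3 submatrix is [-3 4 3; 0 2 0; -3 -1 2].
Its determinant is 6.
The cofactor carries sign (−1)^(3+4) = −1, so C_{3,4} = −(6) = -6.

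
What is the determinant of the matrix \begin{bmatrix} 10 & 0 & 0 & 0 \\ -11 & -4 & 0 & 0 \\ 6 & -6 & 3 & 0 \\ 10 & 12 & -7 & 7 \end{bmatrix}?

The matrix is lower triangular, so the determinant is the product of the diagonal entries:
det = (10) · (-4) · (3) · (7) = -840

-840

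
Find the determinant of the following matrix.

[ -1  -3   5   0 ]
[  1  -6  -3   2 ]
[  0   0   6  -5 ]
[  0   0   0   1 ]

54

The matrix is block upper-triangular with a 2×2 block and a 2×2 block on the diagonal, so its determinant equals the product of the determinants of the diagonal blocks.
det of the 2×2 block = 9
det of the 2×2 block = 6
det = (9)·(6) = 54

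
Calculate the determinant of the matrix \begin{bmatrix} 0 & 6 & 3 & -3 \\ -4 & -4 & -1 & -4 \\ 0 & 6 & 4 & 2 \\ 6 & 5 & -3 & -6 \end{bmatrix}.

180

Expand along column 1 (it has 2 zeros):
  − (-4) · M_21   where M_21 = det([6 3 -3; 6 4 2; 5 -3 -6]) = 144
  − (6) · M_41   where M_41 = det([6 3 -3; -4 -1 -4; 6 4 2]) = 66
det = (-1)·(-4)·(144) + (-1)·(6)·(66) = 180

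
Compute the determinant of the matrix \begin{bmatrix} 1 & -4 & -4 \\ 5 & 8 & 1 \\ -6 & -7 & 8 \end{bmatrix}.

Expand along column 1:
  + 1 · |8 1; -7 8| = 1·(64 − (-7)) = 71
  − 5 · |-4 -4; -7 8| = −5·(-32 − 28) = 300
  + (-6) · |-4 -4; 8 1| = (-6)·(-4 − (-32)) = -168
Sum: (71) + (300) + (-168) = 203

203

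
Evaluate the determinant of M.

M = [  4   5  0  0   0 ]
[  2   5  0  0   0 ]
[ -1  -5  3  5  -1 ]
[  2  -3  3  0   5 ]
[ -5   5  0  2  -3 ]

The determinant is 90.

M is block lower-triangular with a 2×2 block and a 3×3 block on the diagonal, so its determinant equals the product of the determinants of the diagonal blocks.
det of the 2×2 block = 10
det of the 3×3 block = 9
det = (10)·(9) = 90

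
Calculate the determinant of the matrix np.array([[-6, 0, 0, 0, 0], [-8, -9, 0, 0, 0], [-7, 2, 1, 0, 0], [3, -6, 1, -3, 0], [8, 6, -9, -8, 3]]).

The determinant is -486.

The matrix is lower triangular, so the determinant is the product of the diagonal entries:
det = (-6) · (-9) · (1) · (-3) · (3) = -486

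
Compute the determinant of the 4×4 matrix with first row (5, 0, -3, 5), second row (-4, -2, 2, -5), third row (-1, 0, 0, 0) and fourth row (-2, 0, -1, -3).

Expand along row 3 (it has 3 zeros):
  + (-1) · M_31   where M_31 = det([0 -3 5; -2 2 -5; 0 -1 -3]) = 28
det = (+1)·(-1)·(28) = -28

-28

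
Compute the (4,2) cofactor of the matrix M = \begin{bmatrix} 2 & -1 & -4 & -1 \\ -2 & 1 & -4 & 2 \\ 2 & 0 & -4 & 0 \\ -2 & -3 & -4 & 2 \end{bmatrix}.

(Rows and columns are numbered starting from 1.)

Delete row 4 and column 2; the remaining 3×3 submatrix is [2 -4 -1; -2 -4 2; 2 -4 0].
Its determinant is -16.
The cofactor carries sign (−1)^(4+2) = +1, so C_{4,2} = +(-16) = -16.

The cofactor is -16.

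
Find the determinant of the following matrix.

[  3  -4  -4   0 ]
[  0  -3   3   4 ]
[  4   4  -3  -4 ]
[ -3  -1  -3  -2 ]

Expand along row 1 (it has 1 zero):
  + (3) · M_11   where M_11 = det([-3 3 4; 4 -3 -4; -1 -3 -2]) = -6
  − (-4) · M_12   where M_12 = det([0 3 4; 4 -3 -4; -3 -3 -2]) = -24
  + (-4) · M_13   where M_13 = det([0 -3 4; 4 4 -4; -3 -1 -2]) = -28
det = (+1)·(3)·(-6) + (-1)·(-4)·(-24) + (+1)·(-4)·(-28) = -2

The determinant is -2.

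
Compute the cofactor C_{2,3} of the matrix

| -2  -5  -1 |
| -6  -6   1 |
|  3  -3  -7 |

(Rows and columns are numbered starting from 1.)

-21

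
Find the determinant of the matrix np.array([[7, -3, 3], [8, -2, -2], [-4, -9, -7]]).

-460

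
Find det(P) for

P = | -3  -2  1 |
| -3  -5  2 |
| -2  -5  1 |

Expand along row 1:
  + (-3) · |-5 2; -5 1| = (-3)·(-5 − (-10)) = -15
  − (-2) · |-3 2; -2 1| = −(-2)·(-3 − (-4)) = 2
  + 1 · |-3 -5; -2 -5| = 1·(15 − 10) = 5
Sum: (-15) + (2) + (5) = -8

det(P) = -8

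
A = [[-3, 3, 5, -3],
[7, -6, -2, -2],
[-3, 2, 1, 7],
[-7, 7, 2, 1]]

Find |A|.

|A| = -165

Expand along row 1:
  + (-3) · M_11   where M_11 = det([-6 -2 -2; 2 1 7; 7 2 1]) = -10
  − (3) · M_12   where M_12 = det([7 -2 -2; -3 1 7; -7 2 1]) = -1
  + (5) · M_13   where M_13 = det([7 -6 -2; -3 2 7; -7 7 1]) = -39
  − (-3) · M_14   where M_14 = det([7 -6 -2; -3 2 1; -7 7 2]) = -1
det = (+1)·(-3)·(-10) + (-1)·(3)·(-1) + (+1)·(5)·(-39) + (-1)·(-3)·(-1) = -165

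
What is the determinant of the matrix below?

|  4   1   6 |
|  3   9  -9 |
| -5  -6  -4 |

Expand along column 1:
  + 4 · |9 -9; -6 -4| = 4·(-36 − 54) = -360
  − 3 · |1 6; -6 -4| = −3·(-4 − (-36)) = -96
  + (-5) · |1 6; 9 -9| = (-5)·(-9 − 54) = 315
Sum: (-360) + (-96) + (315) = -141

The determinant is -141.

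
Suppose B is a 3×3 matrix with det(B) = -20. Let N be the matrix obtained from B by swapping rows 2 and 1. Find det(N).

The determinant is 20.

Swapping two rows multiplies the determinant by −1.
det(N) = (-1)·(-20) = 20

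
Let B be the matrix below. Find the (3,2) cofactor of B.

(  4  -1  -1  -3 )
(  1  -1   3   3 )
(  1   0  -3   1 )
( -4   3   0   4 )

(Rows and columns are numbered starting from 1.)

-28

Delete row 3 and column 2; the remaining 3×3 submatrix is [4 -1 -3; 1 3 3; -4 0 4].
Its determinant is 28.
The cofactor carries sign (−1)^(3+2) = −1, so C_{3,2} = −(28) = -28.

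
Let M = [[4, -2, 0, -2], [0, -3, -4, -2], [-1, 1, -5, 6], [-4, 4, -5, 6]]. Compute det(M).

|M| = -294

Expand along row 1 (it has 1 zero):
  + (4) · M_11   where M_11 = det([-3 -4 -2; 1 -5 6; 4 -5 6]) = -102
  − (-2) · M_12   where M_12 = det([0 -4 -2; -1 -5 6; -4 -5 6]) = 102
  − (-2) · M_14   where M_14 = det([0 -3 -4; -1 1 -5; -4 4 -5]) = -45
det = (+1)·(4)·(-102) + (-1)·(-2)·(102) + (-1)·(-2)·(-45) = -294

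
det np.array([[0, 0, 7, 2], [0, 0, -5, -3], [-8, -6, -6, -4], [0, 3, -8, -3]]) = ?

The determinant is 264.

Expand along column 1 (it has 3 zeros):
  + (-8) · M_31   where M_31 = det([0 7 2; 0 -5 -3; 3 -8 -3]) = -33
det = (+1)·(-8)·(-33) = 264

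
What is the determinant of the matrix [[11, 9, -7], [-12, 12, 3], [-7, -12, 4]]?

-429

Expand along row 1:
  + 11 · |12 3; -12 4| = 11·(48 − (-36)) = 924
  − 9 · |-12 3; -7 4| = −9·(-48 − (-21)) = 243
  + (-7) · |-12 12; -7 -12| = (-7)·(144 − (-84)) = -1596
Sum: (924) + (243) + (-1596) = -429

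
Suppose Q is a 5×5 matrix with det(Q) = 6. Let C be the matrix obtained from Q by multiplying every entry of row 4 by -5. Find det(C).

Scaling one row by -5 multiplies the determinant by -5.
det(C) = (-5)·(6) = -30

|C| = -30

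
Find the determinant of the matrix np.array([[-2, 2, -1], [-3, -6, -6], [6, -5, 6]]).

45

Expand along row 1:
  + (-2) · |-6 -6; -5 6| = (-2)·(-36 − 30) = 132
  − 2 · |-3 -6; 6 6| = −2·(-18 − (-36)) = -36
  + (-1) · |-3 -6; 6 -5| = (-1)·(15 − (-36)) = -51
Sum: (132) + (-36) + (-51) = 45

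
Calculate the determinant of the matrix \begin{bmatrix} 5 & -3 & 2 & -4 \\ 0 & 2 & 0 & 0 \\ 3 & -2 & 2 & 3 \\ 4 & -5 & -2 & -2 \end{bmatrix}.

The determinant is 204.

Expand along row 2 (it has 3 zeros):
  + (2) · M_22   where M_22 = det([5 2 -4; 3 2 3; 4 -2 -2]) = 102
det = (+1)·(2)·(102) = 204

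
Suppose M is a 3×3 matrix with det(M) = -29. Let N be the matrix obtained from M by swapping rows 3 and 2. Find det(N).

29

Swapping two rows multiplies the determinant by −1.
det(N) = (-1)·(-29) = 29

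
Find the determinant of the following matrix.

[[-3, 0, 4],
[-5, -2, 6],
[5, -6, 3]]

The determinant is 70.

Expand along row 1:
  + (-3) · |-2 6; -6 3| = (-3)·(-6 − (-36)) = -90
  + 4 · |-5 -2; 5 -6| = 4·(30 − (-10)) = 160
Sum: (-90) + (160) = 70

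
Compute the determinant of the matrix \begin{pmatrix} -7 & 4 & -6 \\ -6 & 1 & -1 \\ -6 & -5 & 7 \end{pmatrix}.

The determinant is -38.

Expand along column 1:
  + (-7) · |1 -1; -5 7| = (-7)·(7 − 5) = -14
  − (-6) · |4 -6; -5 7| = −(-6)·(28 − 30) = -12
  + (-6) · |4 -6; 1 -1| = (-6)·(-4 − (-6)) = -12
Sum: (-14) + (-12) + (-12) = -38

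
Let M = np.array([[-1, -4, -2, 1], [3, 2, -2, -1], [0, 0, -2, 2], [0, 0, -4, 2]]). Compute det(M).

|M| = 40

M is block upper-triangular with a 2×2 block and a 2×2 block on the diagonal, so its determinant equals the product of the determinants of the diagonal blocks.
det of the 2×2 block = 10
det of the 2×2 block = 4
det = (10)·(4) = 40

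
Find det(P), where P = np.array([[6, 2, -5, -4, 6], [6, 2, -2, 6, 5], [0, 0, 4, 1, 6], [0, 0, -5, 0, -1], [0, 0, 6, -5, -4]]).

|P| = 0

P is block upper-triangular with a 2×2 block and a 3×3 block on the diagonal, so its determinant equals the product of the determinants of the diagonal blocks.
det of the 2×2 block = 0
det of the 3×3 block = 104
det = (0)·(104) = 0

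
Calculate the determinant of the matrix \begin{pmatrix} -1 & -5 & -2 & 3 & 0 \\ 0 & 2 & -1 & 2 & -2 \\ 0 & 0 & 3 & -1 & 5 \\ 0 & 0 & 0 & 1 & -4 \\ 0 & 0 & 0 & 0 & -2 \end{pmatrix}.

The matrix is upper triangular, so the determinant is the product of the diagonal entries:
det = (-1) · (2) · (3) · (1) · (-2) = 12

12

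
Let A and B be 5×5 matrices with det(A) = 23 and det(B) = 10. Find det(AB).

The determinant is 230.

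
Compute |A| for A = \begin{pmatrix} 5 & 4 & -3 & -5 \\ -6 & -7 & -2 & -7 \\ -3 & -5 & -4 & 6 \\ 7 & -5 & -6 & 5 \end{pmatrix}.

det(A) = 4415

Expand along row 1:
  + (5) · M_11   where M_11 = det([-7 -2 -7; -5 -4 6; -5 -6 5]) = -172
  − (4) · M_12   where M_12 = det([-6 -2 -7; -3 -4 6; 7 -6 5]) = -532
  + (-3) · M_13   where M_13 = det([-6 -7 -7; -3 -5 6; 7 -5 5]) = -779
  − (-5) · M_14   where M_14 = det([-6 -7 -2; -3 -5 -4; 7 -5 -6]) = 162
det = (+1)·(5)·(-172) + (-1)·(4)·(-532) + (+1)·(-3)·(-779) + (-1)·(-5)·(162) = 4415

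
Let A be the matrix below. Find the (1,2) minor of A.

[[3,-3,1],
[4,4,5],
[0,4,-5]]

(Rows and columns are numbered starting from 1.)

The minor is -20.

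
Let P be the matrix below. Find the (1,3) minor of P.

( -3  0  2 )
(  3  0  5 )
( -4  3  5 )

Delete row 1 and column 3; the remaining 2×2 submatrix is [3 0; -4 3].
Its determinant is 3·3 − 0·(-4) = 9.

The minor is 9.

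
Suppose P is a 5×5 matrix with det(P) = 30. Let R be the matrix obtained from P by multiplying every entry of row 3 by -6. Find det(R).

Scaling one row by -6 multiplies the determinant by -6.
det(R) = (-6)·(30) = -180

The determinant is -180.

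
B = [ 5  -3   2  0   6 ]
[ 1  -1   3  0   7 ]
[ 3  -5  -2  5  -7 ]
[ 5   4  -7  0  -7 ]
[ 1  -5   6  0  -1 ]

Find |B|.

det(B) = -3735

Expand along column 4 (it has 4 zeros):
  − (5) · M_34   where M_34 = det([5 -3 2 6; 1 -1 3 7; 5 4 -7 -7; 1 -5 6 -1]) = 747
det = (-1)·(5)·(747) = -3735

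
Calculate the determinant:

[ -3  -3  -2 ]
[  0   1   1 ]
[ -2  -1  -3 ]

8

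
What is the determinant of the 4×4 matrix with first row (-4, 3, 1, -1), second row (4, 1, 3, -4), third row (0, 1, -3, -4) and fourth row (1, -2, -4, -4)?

Expand along row 3 (it has 1 zero):
  − (1) · M_32   where M_32 = det([-4 1 -1; 4 3 -4; 1 -4 -4]) = 143
  + (-3) · M_33   where M_33 = det([-4 3 -1; 4 1 -4; 1 -2 -4]) = 93
  − (-4) · M_34   where M_34 = det([-4 3 1; 4 1 3; 1 -2 -4]) = 40
det = (-1)·(1)·(143) + (+1)·(-3)·(93) + (-1)·(-4)·(40) = -262

-262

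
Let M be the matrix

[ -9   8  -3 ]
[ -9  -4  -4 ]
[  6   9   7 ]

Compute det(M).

det(M) = 411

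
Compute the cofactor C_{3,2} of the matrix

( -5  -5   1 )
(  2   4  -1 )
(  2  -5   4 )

Delete row 3 and column 2; the remaining 2×2 submatrix is [-5 1; 2 -1].
Its determinant is (-5)·(-1) − 1·2 = 3.
The cofactor carries sign (−1)^(3+2) = −1, so C_{3,2} = −(3) = -3.

The cofactor is -3.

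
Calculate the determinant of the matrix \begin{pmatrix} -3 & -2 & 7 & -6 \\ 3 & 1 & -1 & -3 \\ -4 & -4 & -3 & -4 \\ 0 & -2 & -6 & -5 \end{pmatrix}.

Expand along row 4 (it has 1 zero):
  + (-2) · M_42   where M_42 = det([-3 7 -6; 3 -1 -3; -4 -3 -4]) = 261
  − (-6) · M_43   where M_43 = det([-3 -2 -6; 3 1 -3; -4 -4 -4]) = 48
  + (-5) · M_44   where M_44 = det([-3 -2 7; 3 1 -1; -4 -4 -3]) = -61
det = (+1)·(-2)·(261) + (-1)·(-6)·(48) + (+1)·(-5)·(-61) = 71

The determinant is 71.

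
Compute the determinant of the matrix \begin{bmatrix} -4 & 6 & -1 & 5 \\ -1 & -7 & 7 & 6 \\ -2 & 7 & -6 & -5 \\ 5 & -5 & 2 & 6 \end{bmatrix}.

-453

Expand along row 1:
  + (-4) · M_11   where M_11 = det([-7 7 6; 7 -6 -5; -5 2 6]) = -33
  − (6) · M_12   where M_12 = det([-1 7 6; -2 -6 -5; 5 2 6]) = 91
  + (-1) · M_13   where M_13 = det([-1 -7 6; -2 7 -5; 5 -5 6]) = -76
  − (5) · M_14   where M_14 = det([-1 -7 7; -2 7 -6; 5 -5 2]) = 23
det = (+1)·(-4)·(-33) + (-1)·(6)·(91) + (+1)·(-1)·(-76) + (-1)·(5)·(23) = -453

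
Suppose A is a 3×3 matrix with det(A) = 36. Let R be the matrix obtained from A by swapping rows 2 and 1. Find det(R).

|R| = -36

Swapping two rows multiplies the determinant by −1.
det(R) = (-1)·(36) = -36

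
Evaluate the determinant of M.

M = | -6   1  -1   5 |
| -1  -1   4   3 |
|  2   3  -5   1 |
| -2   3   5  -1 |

Expand along row 1:
  + (-6) · M_11   where M_11 = det([-1 4 3; 3 -5 1; 3 5 -1]) = 114
  − (1) · M_12   where M_12 = det([-1 4 3; 2 -5 1; -2 5 -1]) = 0
  + (-1) · M_13   where M_13 = det([-1 -1 3; 2 3 1; -2 3 -1]) = 42
  − (5) · M_14   where M_14 = det([-1 -1 4; 2 3 -5; -2 3 5]) = 18
det = (+1)·(-6)·(114) + (-1)·(1)·(0) + (+1)·(-1)·(42) + (-1)·(5)·(18) = -816

det(M) = -816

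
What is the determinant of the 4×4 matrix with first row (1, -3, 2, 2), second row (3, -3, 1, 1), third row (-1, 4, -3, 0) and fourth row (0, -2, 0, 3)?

Expand along row 4 (it has 2 zeros):
  + (-2) · M_42   where M_42 = det([1 2 2; 3 1 1; -1 -3 0]) = -15
  + (3) · M_44   where M_44 = det([1 -3 2; 3 -3 1; -1 4 -3]) = -1
det = (+1)·(-2)·(-15) + (+1)·(3)·(-1) = 27

The determinant is 27.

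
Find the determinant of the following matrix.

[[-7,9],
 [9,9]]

det = (-7)·9 − 9·9 = -63 − 81 = -144

The determinant is -144.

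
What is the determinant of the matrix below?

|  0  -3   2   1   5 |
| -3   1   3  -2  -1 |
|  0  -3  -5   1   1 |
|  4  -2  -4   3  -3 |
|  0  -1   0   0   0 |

Expand along row 5 (it has 4 zeros):
  − (-1) · M_52   where M_52 = det([0 2 1 5; -3 3 -2 -1; 0 -5 1 1; 4 -4 3 -3]) = -118
det = (-1)·(-1)·(-118) = -118

-118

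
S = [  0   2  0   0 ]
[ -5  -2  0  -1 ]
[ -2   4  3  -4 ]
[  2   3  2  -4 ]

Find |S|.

Expand along row 1 (it has 3 zeros):
  − (2) · M_12   where M_12 = det([-5 0 -1; -2 3 -4; 2 2 -4]) = 30
det = (-1)·(2)·(30) = -60

-60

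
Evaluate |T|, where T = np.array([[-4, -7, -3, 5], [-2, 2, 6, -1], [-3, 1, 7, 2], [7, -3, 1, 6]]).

730

Expand along row 1:
  + (-4) · M_11   where M_11 = det([2 6 -1; 1 7 2; -3 1 6]) = -14
  − (-7) · M_12   where M_12 = det([-2 6 -1; -3 7 2; 7 1 6]) = 164
  + (-3) · M_13   where M_13 = det([-2 2 -1; -3 1 2; 7 -3 6]) = 38
  − (5) · M_14   where M_14 = det([-2 2 6; -3 1 7; 7 -3 1]) = 72
det = (+1)·(-4)·(-14) + (-1)·(-7)·(164) + (+1)·(-3)·(38) + (-1)·(5)·(72) = 730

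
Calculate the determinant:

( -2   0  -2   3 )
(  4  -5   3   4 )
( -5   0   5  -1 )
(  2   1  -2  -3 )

Expand along column 2 (it has 2 zeros):
  + (-5) · M_22   where M_22 = det([-2 -2 3; -5 5 -1; 2 -2 -3]) = 68
  + (1) · M_42   where M_42 = det([-2 -2 3; 4 3 4; -5 5 -1]) = 183
det = (+1)·(-5)·(68) + (+1)·(1)·(183) = -157

-157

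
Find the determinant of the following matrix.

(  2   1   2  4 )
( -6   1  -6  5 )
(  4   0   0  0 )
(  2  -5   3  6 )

-884

Expand along row 3 (it has 3 zeros):
  + (4) · M_31   where M_31 = det([1 2 4; 1 -6 5; -5 3 6]) = -221
det = (+1)·(4)·(-221) = -884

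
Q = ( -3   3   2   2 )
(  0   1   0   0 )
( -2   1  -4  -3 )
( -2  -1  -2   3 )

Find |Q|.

Expand along row 2 (it has 3 zeros):
  + (1) · M_22   where M_22 = det([-3 2 2; -2 -4 -3; -2 -2 3]) = 70
det = (+1)·(1)·(70) = 70

det(Q) = 70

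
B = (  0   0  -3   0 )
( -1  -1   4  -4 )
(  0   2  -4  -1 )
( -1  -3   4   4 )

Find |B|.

Expand along row 1 (it has 3 zeros):
  + (-3) · M_13   where M_13 = det([-1 -1 -4; 0 2 -1; -1 -3 4]) = -14
det = (+1)·(-3)·(-14) = 42

42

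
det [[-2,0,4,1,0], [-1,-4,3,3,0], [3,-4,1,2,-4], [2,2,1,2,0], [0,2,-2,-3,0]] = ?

104

Expand along column 5 (it has 4 zeros):
  + (-4) · M_35   where M_35 = det([-2 0 4 1; -1 -4 3 3; 2 2 1 2; 0 2 -2 -3]) = -26
det = (+1)·(-4)·(-26) = 104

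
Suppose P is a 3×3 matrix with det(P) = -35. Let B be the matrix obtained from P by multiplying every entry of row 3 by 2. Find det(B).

-70

Scaling one row by 2 multiplies the determinant by 2.
det(B) = (2)·(-35) = -70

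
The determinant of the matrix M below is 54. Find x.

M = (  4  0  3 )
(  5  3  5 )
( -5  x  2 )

3

Expanding along the column containing x, det(M) is linear in x: det(M) = (-5)·x + (69).
Set (-5)·x + (69) = 54  ⇒  (-5)·x = -15  ⇒  x = 3.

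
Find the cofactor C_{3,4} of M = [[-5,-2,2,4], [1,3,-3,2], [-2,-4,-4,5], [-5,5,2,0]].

Delete row 3 and column 4; the remaining 3×3 submatrix is [-5 -2 2; 1 3 -3; -5 5 2].
Its determinant is -91.
The cofactor carries sign (−1)^(3+4) = −1, so C_{3,4} = −(-91) = 91.

91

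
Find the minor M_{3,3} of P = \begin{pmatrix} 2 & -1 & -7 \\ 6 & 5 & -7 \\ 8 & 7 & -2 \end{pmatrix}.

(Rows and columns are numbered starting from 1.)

The minor is 16.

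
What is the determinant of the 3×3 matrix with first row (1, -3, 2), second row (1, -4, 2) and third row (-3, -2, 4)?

-10

Expand along row 1:
  + 1 · |-4 2; -2 4| = 1·(-16 − (-4)) = -12
  − (-3) · |1 2; -3 4| = −(-3)·(4 − (-6)) = 30
  + 2 · |1 -4; -3 -2| = 2·(-2 − 12) = -28
Sum: (-12) + (30) + (-28) = -10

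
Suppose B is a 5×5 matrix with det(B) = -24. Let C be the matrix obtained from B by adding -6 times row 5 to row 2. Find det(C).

Adding a multiple of one row to another leaves the determinant unchanged.
det(C) = (1)·(-24) = -24

-24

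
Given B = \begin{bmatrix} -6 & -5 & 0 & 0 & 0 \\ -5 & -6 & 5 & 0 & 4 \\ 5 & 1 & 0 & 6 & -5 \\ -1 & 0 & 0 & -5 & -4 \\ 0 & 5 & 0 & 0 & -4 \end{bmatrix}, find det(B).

Expand along column 3 (it has 4 zeros):
  − (5) · M_23   where M_23 = det([-6 -5 0 0; 5 1 6 -5; -1 0 -5 -4; 0 5 0 -4]) = 1730
det = (-1)·(5)·(1730) = -8650

-8650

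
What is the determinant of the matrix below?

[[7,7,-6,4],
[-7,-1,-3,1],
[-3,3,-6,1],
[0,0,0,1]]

The determinant is 18.

Expand along row 4 (it has 3 zeros):
  + (1) · M_44   where M_44 = det([7 7 -6; -7 -1 -3; -3 3 -6]) = 18
det = (+1)·(1)·(18) = 18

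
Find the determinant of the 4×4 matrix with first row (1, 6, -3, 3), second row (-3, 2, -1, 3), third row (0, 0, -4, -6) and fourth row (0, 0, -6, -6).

-240

The matrix is block upper-triangular with a 2×2 block and a 2×2 block on the diagonal, so its determinant equals the product of the determinants of the diagonal blocks.
det of the 2×2 block = 20
det of the 2×2 block = -12
det = (20)·(-12) = -240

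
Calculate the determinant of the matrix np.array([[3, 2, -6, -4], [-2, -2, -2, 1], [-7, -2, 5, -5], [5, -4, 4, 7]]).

-1248

Expand along row 1:
  + (3) · M_11   where M_11 = det([-2 -2 1; -2 5 -5; -4 4 7]) = -166
  − (2) · M_12   where M_12 = det([-2 -2 1; -7 5 -5; 5 4 7]) = -211
  + (-6) · M_13   where M_13 = det([-2 -2 1; -7 -2 -5; 5 -4 7]) = 58
  − (-4) · M_14   where M_14 = det([-2 -2 -2; -7 -2 5; 5 -4 4]) = -206
det = (+1)·(3)·(-166) + (-1)·(2)·(-211) + (+1)·(-6)·(58) + (-1)·(-4)·(-206) = -1248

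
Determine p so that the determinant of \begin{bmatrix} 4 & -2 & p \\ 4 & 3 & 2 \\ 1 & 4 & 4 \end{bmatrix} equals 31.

-1

Expanding along the row containing p, det(M) is linear in p: det(M) = (13)·p + (44).
Set (13)·p + (44) = 31  ⇒  (13)·p = -13  ⇒  p = -1.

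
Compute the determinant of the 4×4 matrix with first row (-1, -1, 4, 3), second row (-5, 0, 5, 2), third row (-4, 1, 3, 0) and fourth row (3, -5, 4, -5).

128

Expand along row 2 (it has 1 zero):
  − (-5) · M_21   where M_21 = det([-1 4 3; 1 3 0; -5 4 -5]) = 92
  − (5) · M_23   where M_23 = det([-1 -1 3; -4 1 0; 3 -5 -5]) = 76
  + (2) · M_24   where M_24 = det([-1 -1 4; -4 1 3; 3 -5 4]) = 24
det = (-1)·(-5)·(92) + (-1)·(5)·(76) + (+1)·(2)·(24) = 128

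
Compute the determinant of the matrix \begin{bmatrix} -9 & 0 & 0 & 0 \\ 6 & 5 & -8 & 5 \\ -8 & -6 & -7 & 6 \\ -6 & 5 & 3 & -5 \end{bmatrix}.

Expand along row 1 (it has 3 zeros):
  + (-9) · M_11   where M_11 = det([5 -8 5; -6 -7 6; 5 3 -5]) = 170
det = (+1)·(-9)·(170) = -1530

The determinant is -1530.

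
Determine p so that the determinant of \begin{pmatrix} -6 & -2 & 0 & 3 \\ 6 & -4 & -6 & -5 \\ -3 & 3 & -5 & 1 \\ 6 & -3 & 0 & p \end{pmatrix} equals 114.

Expanding along the row containing p, det(A) is linear in p: det(A) = (-324)·p + (-1182).
Set (-324)·p + (-1182) = 114  ⇒  (-324)·p = 1296  ⇒  p = -4.

p = -4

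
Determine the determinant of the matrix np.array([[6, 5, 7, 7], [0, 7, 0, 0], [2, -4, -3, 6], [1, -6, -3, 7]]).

The determinant is -665.

Expand along row 2 (it has 3 zeros):
  + (7) · M_22   where M_22 = det([6 7 7; 2 -3 6; 1 -3 7]) = -95
det = (+1)·(7)·(-95) = -665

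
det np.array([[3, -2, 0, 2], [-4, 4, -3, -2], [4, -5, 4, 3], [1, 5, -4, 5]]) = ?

Expand along row 1 (it has 1 zero):
  + (3) · M_11   where M_11 = det([4 -3 -2; -5 4 3; 5 -4 5]) = 8
  − (-2) · M_12   where M_12 = det([-4 -3 -2; 4 4 3; 1 -4 5]) = -37
  − (2) · M_14   where M_14 = det([-4 4 -3; 4 -5 4; 1 5 -4]) = 5
det = (+1)·(3)·(8) + (-1)·(-2)·(-37) + (-1)·(2)·(5) = -60

-60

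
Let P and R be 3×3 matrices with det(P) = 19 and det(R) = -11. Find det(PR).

-209

det(PR) = det(P)·det(R) = (19)·(-11) = -209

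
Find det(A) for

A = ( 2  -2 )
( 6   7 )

|A| = 26

det(A) = 2·7 − (-2)·6 = 14 − (-12) = 26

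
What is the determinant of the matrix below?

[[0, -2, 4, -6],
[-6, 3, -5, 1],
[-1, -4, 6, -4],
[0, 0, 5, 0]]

Expand along row 4 (it has 3 zeros):
  − (5) · M_43   where M_43 = det([0 -2 -6; -6 3 1; -1 -4 -4]) = -112
det = (-1)·(5)·(-112) = 560

560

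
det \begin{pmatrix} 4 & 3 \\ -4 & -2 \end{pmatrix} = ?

The determinant is 4.

det = 4·(-2) − 3·(-4) = -8 − (-12) = 4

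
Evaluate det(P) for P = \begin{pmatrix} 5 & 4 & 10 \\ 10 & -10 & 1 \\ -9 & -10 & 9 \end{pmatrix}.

Expand along column 1:
  + 5 · |-10 1; -10 9| = 5·(-90 − (-10)) = -400
  − 10 · |4 10; -10 9| = −10·(36 − (-100)) = -1360
  + (-9) · |4 10; -10 1| = (-9)·(4 − (-100)) = -936
Sum: (-400) + (-1360) + (-936) = -2696

det(P) = -2696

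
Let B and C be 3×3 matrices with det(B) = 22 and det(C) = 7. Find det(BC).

det(BC) = det(B)·det(C) = (22)·(7) = 154

The determinant is 154.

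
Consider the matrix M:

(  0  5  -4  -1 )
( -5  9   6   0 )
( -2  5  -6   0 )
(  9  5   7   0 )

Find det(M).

Expand along column 4 (it has 3 zeros):
  − (-1) · M_14   where M_14 = det([-5 9 6; -2 5 -6; 9 5 7]) = -1015
det = (-1)·(-1)·(-1015) = -1015

-1015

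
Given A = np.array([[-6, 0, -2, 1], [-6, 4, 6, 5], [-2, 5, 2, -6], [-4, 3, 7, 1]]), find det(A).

-1104

Expand along row 1 (it has 1 zero):
  + (-6) · M_11   where M_11 = det([4 6 5; 5 2 -6; 3 7 1]) = 183
  + (-2) · M_13   where M_13 = det([-6 4 5; -2 5 -6; -4 3 1]) = 36
  − (1) · M_14   where M_14 = det([-6 4 6; -2 5 2; -4 3 7]) = -66
det = (+1)·(-6)·(183) + (+1)·(-2)·(36) + (-1)·(1)·(-66) = -1104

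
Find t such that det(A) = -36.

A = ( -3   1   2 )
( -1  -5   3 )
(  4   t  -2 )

Expanding along the row containing t, det(A) is linear in t: det(A) = (7)·t + (20).
Set (7)·t + (20) = -36  ⇒  (7)·t = -56  ⇒  t = -8.

-8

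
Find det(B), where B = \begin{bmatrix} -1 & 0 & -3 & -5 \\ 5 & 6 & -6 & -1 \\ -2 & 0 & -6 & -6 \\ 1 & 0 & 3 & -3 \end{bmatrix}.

0

Expand along column 2 (it has 3 zeros):
  + (6) · M_22   where M_22 = det([-1 -3 -5; -2 -6 -6; 1 3 -3]) = 0
det = (+1)·(6)·(0) = 0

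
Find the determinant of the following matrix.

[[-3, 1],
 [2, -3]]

det = (-3)·(-3) − 1·2 = 9 − 2 = 7

7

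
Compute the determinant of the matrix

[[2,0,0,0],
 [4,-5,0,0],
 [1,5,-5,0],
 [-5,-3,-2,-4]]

The matrix is lower triangular, so the determinant is the product of the diagonal entries:
det = (2) · (-5) · (-5) · (-4) = -200

-200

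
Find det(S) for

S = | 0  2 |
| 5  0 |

det(S) = 0·0 − 2·5 = 0 − 10 = -10

|S| = -10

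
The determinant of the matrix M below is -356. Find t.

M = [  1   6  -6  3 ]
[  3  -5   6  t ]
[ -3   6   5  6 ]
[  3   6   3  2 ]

t = -6

Expanding along the row containing t, det(M) is linear in t: det(M) = (348)·t + (1732).
Set (348)·t + (1732) = -356  ⇒  (348)·t = -2088  ⇒  t = -6.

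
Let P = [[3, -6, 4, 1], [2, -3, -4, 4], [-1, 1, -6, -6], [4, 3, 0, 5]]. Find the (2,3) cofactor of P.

-176

Delete row 2 and column 3; the remaining 3×3 submatrix is [3 -6 1; -1 1 -6; 4 3 5].
Its determinant is 176.
The cofactor carries sign (−1)^(2+3) = −1, so C_{2,3} = −(176) = -176.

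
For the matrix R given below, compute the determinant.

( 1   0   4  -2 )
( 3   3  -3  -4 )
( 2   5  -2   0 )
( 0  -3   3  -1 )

Expand along row 1 (it has 1 zero):
  + (1) · M_11   where M_11 = det([3 -3 -4; 5 -2 0; -3 3 -1]) = -45
  + (4) · M_13   where M_13 = det([3 3 -4; 2 5 0; 0 -3 -1]) = 15
  − (-2) · M_14   where M_14 = det([3 3 -3; 2 5 -2; 0 -3 3]) = 27
det = (+1)·(1)·(-45) + (+1)·(4)·(15) + (-1)·(-2)·(27) = 69

69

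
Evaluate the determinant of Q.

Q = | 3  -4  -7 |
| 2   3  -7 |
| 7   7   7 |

Expand along row 1:
  + 3 · |3 -7; 7 7| = 3·(21 − (-49)) = 210
  − (-4) · |2 -7; 7 7| = −(-4)·(14 − (-49)) = 252
  + (-7) · |2 3; 7 7| = (-7)·(14 − 21) = 49
Sum: (210) + (252) + (49) = 511

511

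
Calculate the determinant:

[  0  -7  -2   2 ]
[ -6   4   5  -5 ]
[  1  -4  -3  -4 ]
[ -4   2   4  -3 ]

-201

Expand along row 1 (it has 1 zero):
  − (-7) · M_12   where M_12 = det([-6 5 -5; 1 -3 -4; -4 4 -3]) = -15
  + (-2) · M_13   where M_13 = det([-6 4 -5; 1 -4 -4; -4 2 -3]) = 26
  − (2) · M_14   where M_14 = det([-6 4 5; 1 -4 -3; -4 2 4]) = 22
det = (-1)·(-7)·(-15) + (+1)·(-2)·(26) + (-1)·(2)·(22) = -201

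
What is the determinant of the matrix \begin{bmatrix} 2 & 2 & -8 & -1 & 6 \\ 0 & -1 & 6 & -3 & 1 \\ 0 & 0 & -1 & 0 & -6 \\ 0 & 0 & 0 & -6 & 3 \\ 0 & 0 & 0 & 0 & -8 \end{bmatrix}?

The matrix is upper triangular, so the determinant is the product of the diagonal entries:
det = (2) · (-1) · (-1) · (-6) · (-8) = 96

The determinant is 96.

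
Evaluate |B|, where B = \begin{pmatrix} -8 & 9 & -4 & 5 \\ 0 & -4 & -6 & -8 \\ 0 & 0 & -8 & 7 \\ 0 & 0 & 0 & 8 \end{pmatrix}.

B is upper triangular, so det(B) is the product of the diagonal entries:
det = (-8) · (-4) · (-8) · (8) = -2048

det(B) = -2048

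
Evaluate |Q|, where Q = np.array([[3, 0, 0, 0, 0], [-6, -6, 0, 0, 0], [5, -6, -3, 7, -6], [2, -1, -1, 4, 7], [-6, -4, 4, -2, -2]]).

det(Q) = -4464

Q is block lower-triangular with a 2×2 block and a 3×3 block on the diagonal, so its determinant equals the product of the determinants of the diagonal blocks.
det of the 2×2 block = -18
det of the 3×3 block = 248
det = (-18)·(248) = -4464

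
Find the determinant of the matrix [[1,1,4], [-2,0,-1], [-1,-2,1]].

Expand along row 2:
  − (-2) · |1 4; -2 1| = −(-2)·(1 − (-8)) = 18
  − (-1) · |1 1; -1 -2| = −(-1)·(-2 − (-1)) = -1
Sum: (18) + (-1) = 17

17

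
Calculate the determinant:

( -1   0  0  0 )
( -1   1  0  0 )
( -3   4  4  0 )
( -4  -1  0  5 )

-20

The matrix is lower triangular, so the determinant is the product of the diagonal entries:
det = (-1) · (1) · (4) · (5) = -20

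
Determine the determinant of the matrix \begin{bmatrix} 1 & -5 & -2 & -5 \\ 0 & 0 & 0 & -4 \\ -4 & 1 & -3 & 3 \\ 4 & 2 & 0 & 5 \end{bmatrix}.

-360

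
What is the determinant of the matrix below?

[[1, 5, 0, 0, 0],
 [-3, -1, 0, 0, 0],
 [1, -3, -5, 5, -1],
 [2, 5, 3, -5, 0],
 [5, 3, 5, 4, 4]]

The determinant is 42.

The matrix is block lower-triangular with a 2×2 block and a 3×3 block on the diagonal, so its determinant equals the product of the determinants of the diagonal blocks.
det of the 2×2 block = 14
det of the 3×3 block = 3
det = (14)·(3) = 42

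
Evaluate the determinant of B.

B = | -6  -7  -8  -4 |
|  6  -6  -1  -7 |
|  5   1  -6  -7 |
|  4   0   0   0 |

Expand along row 4 (it has 3 zeros):
  − (4) · M_41   where M_41 = det([-7 -8 -4; -6 -1 -7; 1 -6 -7]) = 489
det = (-1)·(4)·(489) = -1956

The determinant is -1956.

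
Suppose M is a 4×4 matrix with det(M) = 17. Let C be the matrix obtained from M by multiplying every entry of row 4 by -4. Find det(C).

Scaling one row by -4 multiplies the determinant by -4.
det(C) = (-4)·(17) = -68

-68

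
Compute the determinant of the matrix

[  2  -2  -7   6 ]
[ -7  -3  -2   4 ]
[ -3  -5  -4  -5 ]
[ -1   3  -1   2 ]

Expand along row 1:
  + (2) · M_11   where M_11 = det([-3 -2 4; -5 -4 -5; 3 -1 2]) = 117
  − (-2) · M_12   where M_12 = det([-7 -2 4; -3 -4 -5; -1 -1 2]) = 65
  + (-7) · M_13   where M_13 = det([-7 -3 4; -3 -5 -5; -1 3 2]) = -124
  − (6) · M_14   where M_14 = det([-7 -3 -2; -3 -5 -4; -1 3 -1]) = -94
det = (+1)·(2)·(117) + (-1)·(-2)·(65) + (+1)·(-7)·(-124) + (-1)·(6)·(-94) = 1796

The determinant is 1796.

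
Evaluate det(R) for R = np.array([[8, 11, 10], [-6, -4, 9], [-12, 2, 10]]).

-1592

Expand along row 1:
  + 8 · |-4 9; 2 10| = 8·(-40 − 18) = -464
  − 11 · |-6 9; -12 10| = −11·(-60 − (-108)) = -528
  + 10 · |-6 -4; -12 2| = 10·(-12 − 48) = -600
Sum: (-464) + (-528) + (-600) = -1592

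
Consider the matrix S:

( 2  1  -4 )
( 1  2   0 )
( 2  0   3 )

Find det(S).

det(S) = 25

Expand along row 2:
  − 1 · |1 -4; 0 3| = −1·(3 − 0) = -3
  + 2 · |2 -4; 2 3| = 2·(6 − (-8)) = 28
Sum: (-3) + (28) = 25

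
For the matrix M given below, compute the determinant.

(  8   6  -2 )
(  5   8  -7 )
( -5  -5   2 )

|M| = -32

Expand along column 1:
  + 8 · |8 -7; -5 2| = 8·(16 − 35) = -152
  − 5 · |6 -2; -5 2| = −5·(12 − 10) = -10
  + (-5) · |6 -2; 8 -7| = (-5)·(-42 − (-16)) = 130
Sum: (-152) + (-10) + (130) = -32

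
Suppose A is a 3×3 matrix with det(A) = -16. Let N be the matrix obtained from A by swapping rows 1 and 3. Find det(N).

Swapping two rows multiplies the determinant by −1.
det(N) = (-1)·(-16) = 16

The determinant is 16.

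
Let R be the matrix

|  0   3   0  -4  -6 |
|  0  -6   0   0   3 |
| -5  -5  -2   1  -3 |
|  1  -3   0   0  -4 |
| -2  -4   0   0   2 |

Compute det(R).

-528

Expand along column 3 (it has 4 zeros):
  + (-2) · M_33   where M_33 = det([0 3 -4 -6; 0 -6 0 3; 1 -3 0 -4; -2 -4 0 2]) = 264
det = (+1)·(-2)·(264) = -528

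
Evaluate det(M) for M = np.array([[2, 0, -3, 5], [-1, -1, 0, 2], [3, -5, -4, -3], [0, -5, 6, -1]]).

The determinant is -515.

Expand along row 1 (it has 1 zero):
  + (2) · M_11   where M_11 = det([-1 0 2; -5 -4 -3; -5 6 -1]) = -122
  + (-3) · M_13   where M_13 = det([-1 -1 2; 3 -5 -3; 0 -5 -1]) = -23
  − (5) · M_14   where M_14 = det([-1 -1 0; 3 -5 -4; 0 -5 6]) = 68
det = (+1)·(2)·(-122) + (+1)·(-3)·(-23) + (-1)·(5)·(68) = -515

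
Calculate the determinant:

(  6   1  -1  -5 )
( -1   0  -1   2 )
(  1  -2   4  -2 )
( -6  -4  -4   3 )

Expand along row 2 (it has 1 zero):
  − (-1) · M_21   where M_21 = det([1 -1 -5; -2 4 -2; -4 -4 3]) = -130
  − (-1) · M_23   where M_23 = det([6 1 -5; 1 -2 -2; -6 -4 3]) = 5
  + (2) · M_24   where M_24 = det([6 1 -1; 1 -2 4; -6 -4 -4]) = 140
det = (-1)·(-1)·(-130) + (-1)·(-1)·(5) + (+1)·(2)·(140) = 155

155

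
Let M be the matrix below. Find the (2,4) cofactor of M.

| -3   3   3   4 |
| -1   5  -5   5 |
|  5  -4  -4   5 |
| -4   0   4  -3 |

Delete row 2 and column 4; the remaining 3×3 submatrix is [-3 3 3; 5 -4 -4; -4 0 4].
Its determinant is -12.
The cofactor carries sign (−1)^(2+4) = +1, so C_{2,4} = +(-12) = -12.

The cofactor is -12.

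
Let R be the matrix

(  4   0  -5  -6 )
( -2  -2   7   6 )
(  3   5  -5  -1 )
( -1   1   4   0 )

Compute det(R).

Expand along row 1 (it has 1 zero):
  + (4) · M_11   where M_11 = det([-2 7 6; 5 -5 -1; 1 4 0]) = 135
  + (-5) · M_13   where M_13 = det([-2 -2 6; 3 5 -1; -1 1 0]) = 44
  − (-6) · M_14   where M_14 = det([-2 -2 7; 3 5 -5; -1 1 4]) = 20
det = (+1)·(4)·(135) + (+1)·(-5)·(44) + (-1)·(-6)·(20) = 440

The determinant is 440.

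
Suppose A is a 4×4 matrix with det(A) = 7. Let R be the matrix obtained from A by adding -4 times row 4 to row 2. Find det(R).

The determinant is 7.

Adding a multiple of one row to another leaves the determinant unchanged.
det(R) = (1)·(7) = 7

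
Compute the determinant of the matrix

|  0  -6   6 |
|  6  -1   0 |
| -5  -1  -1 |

Expand along column 1:
  − 6 · |-6 6; -1 -1| = −6·(6 − (-6)) = -72
  + (-5) · |-6 6; -1 0| = (-5)·(0 − (-6)) = -30
Sum: (-72) + (-30) = -102

-102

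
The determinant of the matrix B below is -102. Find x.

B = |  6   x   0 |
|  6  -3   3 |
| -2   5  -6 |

Expanding along the row containing x, det(B) is linear in x: det(B) = (30)·x + (18).
Set (30)·x + (18) = -102  ⇒  (30)·x = -120  ⇒  x = -4.

-4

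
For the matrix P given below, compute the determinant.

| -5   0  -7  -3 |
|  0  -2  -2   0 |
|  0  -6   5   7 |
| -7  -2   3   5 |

The determinant is -24.

Expand along row 2 (it has 2 zeros):
  + (-2) · M_22   where M_22 = det([-5 -7 -3; 0 5 7; -7 3 5]) = 218
  − (-2) · M_23   where M_23 = det([-5 0 -3; 0 -6 7; -7 -2 5]) = 206
det = (+1)·(-2)·(218) + (-1)·(-2)·(206) = -24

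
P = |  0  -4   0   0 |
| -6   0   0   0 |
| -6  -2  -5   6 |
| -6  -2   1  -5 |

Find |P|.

P is block lower-triangular with a 2×2 block and a 2×2 block on the diagonal, so its determinant equals the product of the determinants of the diagonal blocks.
det of the 2×2 block = -24
det of the 2×2 block = 19
det = (-24)·(19) = -456

det(P) = -456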